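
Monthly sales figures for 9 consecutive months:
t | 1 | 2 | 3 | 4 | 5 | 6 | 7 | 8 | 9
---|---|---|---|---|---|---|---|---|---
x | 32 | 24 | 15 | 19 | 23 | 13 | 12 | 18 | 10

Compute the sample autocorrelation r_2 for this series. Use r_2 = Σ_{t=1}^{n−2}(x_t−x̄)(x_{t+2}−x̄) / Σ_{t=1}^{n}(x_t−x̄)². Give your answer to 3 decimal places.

-0.089

Mean x̄ = (32 + 24 + 15 + 19 + 23 + 13 + 12 + 18 + 10)/9 = 18.4444
Σ(x_t−x̄)(x_{t+2}−x̄) = (-46.6914) + (3.0864) + (-15.6914) + (-3.0247) + (-29.3580) + (2.4198) + (54.4198) = -34.8395
Denominator Σ(x_t−x̄)² = 390.2222
r_2 = -34.8395 / 390.2222 = -0.089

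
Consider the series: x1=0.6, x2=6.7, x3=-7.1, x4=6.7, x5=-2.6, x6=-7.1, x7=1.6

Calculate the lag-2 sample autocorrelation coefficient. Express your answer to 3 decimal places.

0.034

Mean x̄ = (0.6 + 6.7 − 7.1 + 6.7 − 2.6 − 7.1 + 1.6)/7 = -0.1714
Numerator Σ_{t=1}^{5}(x_t−x̄)(x_{t+2}−x̄) = 6.7869
Denominator Σ(x_t−x̄)² = 200.0743
r_2 = 6.7869 / 200.0743 = 0.034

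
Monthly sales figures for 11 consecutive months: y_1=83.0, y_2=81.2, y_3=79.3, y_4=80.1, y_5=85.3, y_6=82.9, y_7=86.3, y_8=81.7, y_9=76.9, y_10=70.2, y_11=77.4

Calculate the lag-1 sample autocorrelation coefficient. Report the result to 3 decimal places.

0.481

Mean ȳ = (83.0 + 81.2 + 79.3 + 80.1 + 85.3 + 82.9 + 86.3 + 81.7 + 76.9 + 70.2 + 77.4)/11 = 80.3909
Numerator Σ_{t=1}^{10}(y_t−ȳ)(y_{t+1}−ȳ) = 96.4826
Denominator Σ(y_t−ȳ)² = 200.7491
r_1 = 96.4826 / 200.7491 = 0.481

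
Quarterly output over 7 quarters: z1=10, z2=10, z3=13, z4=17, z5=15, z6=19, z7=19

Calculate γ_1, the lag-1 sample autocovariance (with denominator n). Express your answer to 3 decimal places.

6.662

Mean z̄ = (10 + 10 + 13 + 17 + 15 + 19 + 19)/7 = 14.7143
Σ_{t=1}^{6}(z_t−z̄)(z_{t+1}−z̄) = 46.6327
γ_1 = 46.6327 / 7 = 6.662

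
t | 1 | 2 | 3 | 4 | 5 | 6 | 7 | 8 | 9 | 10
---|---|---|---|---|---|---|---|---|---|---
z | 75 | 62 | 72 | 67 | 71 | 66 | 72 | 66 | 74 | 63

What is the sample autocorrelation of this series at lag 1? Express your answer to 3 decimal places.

Mean z̄ = (75 + 62 + 72 + 67 + 71 + 66 + 72 + 66 + 74 + 63)/10 = 68.8000
Numerator Σ_{t=1}^{9}(z_t−z̄)(z_{t+1}−z̄) = -142.4400
Denominator Σ(z_t−z̄)² = 189.6000
r_1 = -142.4400 / 189.6000 = -0.751

-0.751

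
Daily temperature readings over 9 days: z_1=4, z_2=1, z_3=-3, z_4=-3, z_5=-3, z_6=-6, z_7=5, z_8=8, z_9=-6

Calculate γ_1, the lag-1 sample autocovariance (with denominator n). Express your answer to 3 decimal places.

Mean z̄ = (4 + 1 − 3 − 3 − 3 − 6 + 5 + 8 − 6)/9 = -0.3333
Σ_{t=1}^{8}(z_t−z̄)(z_{t+1}−z̄) = -1.4444
γ_1 = -1.4444 / 9 = -0.160

-0.160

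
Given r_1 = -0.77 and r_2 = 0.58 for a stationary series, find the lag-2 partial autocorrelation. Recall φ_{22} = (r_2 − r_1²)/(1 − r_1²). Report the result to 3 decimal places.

-0.032

φ_{22} = (r_2 − r_1²) / (1 − r_1²)
r_1² = (-0.77)² = 0.5929
Numerator = 0.58 − 0.5929 = -0.0129; denominator = 1 − 0.5929 = 0.4071
φ_{22} = -0.0129 / 0.4071 = -0.032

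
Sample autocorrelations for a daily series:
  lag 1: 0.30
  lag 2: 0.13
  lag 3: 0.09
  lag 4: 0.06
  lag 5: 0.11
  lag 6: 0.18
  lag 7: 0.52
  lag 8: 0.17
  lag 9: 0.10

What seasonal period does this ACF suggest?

7

The largest autocorrelation is r_7 = 0.52; the remaining lags stay at or below 0.30. The elevated value at lag 1 (0.30), dropping to 0.13 at lag 2, reflects decaying short-term dependence rather than seasonality.
The dominant spike at lag 7 indicates a seasonal period of 7.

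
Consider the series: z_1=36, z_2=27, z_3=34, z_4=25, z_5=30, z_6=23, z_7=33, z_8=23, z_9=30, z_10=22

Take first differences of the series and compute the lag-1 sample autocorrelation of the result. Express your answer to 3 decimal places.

-0.867

First differences Δz: -9, 7, -9, 5, -7, 10, -10, 7, -8
Mean of differences = -1.5556
Numerator Σ(Δz_t−Δz̄)(Δz_{t+1}−Δz̄) = -499.7531
Denominator Σ(Δz_t−Δz̄)² = 576.2222
r_1(Δz) = -499.7531 / 576.2222 = -0.867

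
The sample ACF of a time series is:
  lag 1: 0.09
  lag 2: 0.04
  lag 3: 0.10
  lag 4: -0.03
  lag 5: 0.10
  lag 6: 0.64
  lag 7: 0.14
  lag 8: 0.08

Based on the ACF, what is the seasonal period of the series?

6

The largest autocorrelation is r_6 = 0.64; the remaining lags stay at or below 0.14.
The dominant spike at lag 6 indicates a seasonal period of 6.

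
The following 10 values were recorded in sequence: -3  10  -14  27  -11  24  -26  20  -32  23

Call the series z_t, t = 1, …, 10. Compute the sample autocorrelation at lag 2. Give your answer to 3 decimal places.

0.723

Mean z̄ = (-3 + 10 − 14 + 27 − 11 + 24 − 26 + 20 − 32 + 23)/10 = 1.8000
Numerator Σ_{t=1}^{8}(z_t−z̄)(z_{t+2}−z̄) = 3129.5200
Denominator Σ(z_t−z̄)² = 4327.6000
r_2 = 3129.5200 / 4327.6000 = 0.723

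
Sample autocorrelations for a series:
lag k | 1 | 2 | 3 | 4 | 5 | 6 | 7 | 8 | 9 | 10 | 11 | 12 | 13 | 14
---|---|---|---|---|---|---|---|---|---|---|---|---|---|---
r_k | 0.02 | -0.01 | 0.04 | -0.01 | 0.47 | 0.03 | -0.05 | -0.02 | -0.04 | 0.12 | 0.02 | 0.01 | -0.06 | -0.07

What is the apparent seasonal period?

The largest autocorrelation is r_5 = 0.47; the remaining lags stay at or below 0.12.
The dominant spike at lag 5 indicates a seasonal period of 5.

5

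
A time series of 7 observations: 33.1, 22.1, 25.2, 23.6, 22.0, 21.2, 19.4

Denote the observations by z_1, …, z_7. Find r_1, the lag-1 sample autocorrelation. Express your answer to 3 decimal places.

Mean z̄ = (33.1 + 22.1 + 25.2 + 23.6 + 22.0 + 21.2 + 19.4)/7 = 23.8000
Deviations from mean: 9.3000, -1.7000, 1.4000, -0.2000, -1.8000, -2.6000, -4.4000
Numerator Σ_{t=1}^{6}(z_t−z̄)(z_{t+1}−z̄) = -1.9900
Denominator Σ(z_t−z̄)² = 120.7400
r_1 = -1.9900 / 120.7400 = -0.016

-0.016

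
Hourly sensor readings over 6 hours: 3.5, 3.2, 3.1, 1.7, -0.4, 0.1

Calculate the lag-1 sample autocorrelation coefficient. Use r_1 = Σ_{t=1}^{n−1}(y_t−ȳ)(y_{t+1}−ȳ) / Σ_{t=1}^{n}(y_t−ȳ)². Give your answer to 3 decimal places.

Mean ȳ = (3.5 + 3.2 + 3.1 + 1.7 − 0.4 + 0.1)/6 = 1.8667
Deviations from mean: 1.6333, 1.3333, 1.2333, -0.1667, -2.2667, -1.7667
Σ(y_t−ȳ)(y_{t+1}−ȳ) = (2.1778) + (1.6444) + (-0.2056) + (0.3778) + (4.0044) = 7.9989
Denominator Σ(y_t−ȳ)² = 14.2533
r_1 = 7.9989 / 14.2533 = 0.561

0.561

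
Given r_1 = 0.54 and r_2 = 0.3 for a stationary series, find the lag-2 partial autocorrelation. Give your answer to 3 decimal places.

φ_{22} = (r_2 − r_1²) / (1 − r_1²)
r_1² = (0.54)² = 0.2916
Numerator = 0.3 − 0.2916 = 0.0084; denominator = 1 − 0.2916 = 0.7084
φ_{22} = 0.0084 / 0.7084 = 0.012

0.012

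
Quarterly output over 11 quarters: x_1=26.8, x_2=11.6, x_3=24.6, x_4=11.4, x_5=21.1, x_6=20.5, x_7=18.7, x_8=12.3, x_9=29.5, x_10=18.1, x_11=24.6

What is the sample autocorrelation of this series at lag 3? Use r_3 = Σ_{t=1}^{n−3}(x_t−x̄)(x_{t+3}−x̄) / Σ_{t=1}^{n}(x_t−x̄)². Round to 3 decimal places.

Mean x̄ = (26.8 + 11.6 + 24.6 + 11.4 + 21.1 + 20.5 + 18.7 + 12.3 + 29.5 + 18.1 + 24.6)/11 = 19.9273
Numerator Σ_{t=1}^{8}(x_t−x̄)(x_{t+3}−x̄) = -92.0895
Denominator Σ(x_t−x̄)² = 389.3218
r_3 = -92.0895 / 389.3218 = -0.237

-0.237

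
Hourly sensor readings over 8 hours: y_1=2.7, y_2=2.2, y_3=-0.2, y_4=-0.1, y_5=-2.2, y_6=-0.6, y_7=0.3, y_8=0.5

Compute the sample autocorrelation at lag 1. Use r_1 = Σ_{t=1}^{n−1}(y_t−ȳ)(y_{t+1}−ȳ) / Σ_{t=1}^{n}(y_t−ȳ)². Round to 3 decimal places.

0.422

Mean ȳ = (2.7 + 2.2 − 0.2 − 0.1 − 2.2 − 0.6 + 0.3 + 0.5)/8 = 0.3250
Numerator Σ_{t=1}^{7}(y_t−ȳ)(y_{t+1}−ȳ) = 7.1194
Denominator Σ(y_t−ȳ)² = 16.8750
r_1 = 7.1194 / 16.8750 = 0.422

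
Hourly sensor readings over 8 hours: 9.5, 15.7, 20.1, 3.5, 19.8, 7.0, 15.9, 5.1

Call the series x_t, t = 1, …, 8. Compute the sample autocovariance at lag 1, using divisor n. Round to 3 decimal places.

Mean x̄ = (9.5 + 15.7 + 20.1 + 3.5 + 19.8 + 7.0 + 15.9 + 5.1)/8 = 12.0750
Deviations: -2.5750, 3.6250, 8.0250, -8.5750, 7.7250, -5.0750, 3.8250, -6.9750
Σ_{t=1}^{7}(x_t−x̄)(x_{t+1}−x̄) = -200.5956
γ_1 = -200.5956 / 8 = -25.074

-25.074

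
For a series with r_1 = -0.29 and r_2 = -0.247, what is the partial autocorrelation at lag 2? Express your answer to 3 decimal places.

φ_{22} = (r_2 − r_1²) / (1 − r_1²)
r_1² = (-0.29)² = 0.0841
Numerator = -0.247 − 0.0841 = -0.3311; denominator = 1 − 0.0841 = 0.9159
φ_{22} = -0.3311 / 0.9159 = -0.362

-0.362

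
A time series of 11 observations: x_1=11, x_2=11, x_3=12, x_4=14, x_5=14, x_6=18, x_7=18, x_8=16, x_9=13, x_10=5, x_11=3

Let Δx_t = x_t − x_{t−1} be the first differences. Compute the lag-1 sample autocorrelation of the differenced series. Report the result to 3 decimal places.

First differences Δx: 0, 1, 2, 0, 4, 0, -2, -3, -8, -2
Mean of differences = -0.8000
Numerator Σ(Δx_t−Δx̄)(Δx_{t+1}−Δx̄) = 42.5600
Denominator Σ(Δx_t−Δx̄)² = 95.6000
r_1(Δx) = 42.5600 / 95.6000 = 0.445

0.445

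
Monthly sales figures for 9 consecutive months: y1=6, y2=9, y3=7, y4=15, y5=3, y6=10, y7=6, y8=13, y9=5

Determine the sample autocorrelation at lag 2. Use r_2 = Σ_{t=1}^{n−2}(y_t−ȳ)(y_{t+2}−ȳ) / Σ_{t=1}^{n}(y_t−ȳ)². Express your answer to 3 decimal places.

0.442

Mean ȳ = (6 + 9 + 7 + 15 + 3 + 10 + 6 + 13 + 5)/9 = 8.2222
Σ(y_t−ȳ)(y_{t+2}−ȳ) = (2.7160) + (5.2716) + (6.3827) + (12.0494) + (11.6049) + (8.4938) + (7.1605) = 53.6790
Denominator Σ(y_t−ȳ)² = 121.5556
r_2 = 53.6790 / 121.5556 = 0.442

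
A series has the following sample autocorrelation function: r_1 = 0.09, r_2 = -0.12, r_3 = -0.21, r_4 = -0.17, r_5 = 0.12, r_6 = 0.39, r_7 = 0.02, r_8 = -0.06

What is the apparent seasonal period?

6

The largest autocorrelation is r_6 = 0.39; the remaining lags stay at or below 0.12.
The dominant spike at lag 6 indicates a seasonal period of 6.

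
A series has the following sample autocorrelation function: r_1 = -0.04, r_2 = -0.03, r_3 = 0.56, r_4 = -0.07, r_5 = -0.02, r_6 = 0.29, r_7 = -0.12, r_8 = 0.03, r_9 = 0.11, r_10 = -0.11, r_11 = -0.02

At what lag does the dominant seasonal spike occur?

The largest autocorrelation is r_3 = 0.56, with a weaker echo at lag 6 (0.29); the remaining lags stay at or below 0.11.
The dominant spike at lag 3 indicates a seasonal period of 3.

3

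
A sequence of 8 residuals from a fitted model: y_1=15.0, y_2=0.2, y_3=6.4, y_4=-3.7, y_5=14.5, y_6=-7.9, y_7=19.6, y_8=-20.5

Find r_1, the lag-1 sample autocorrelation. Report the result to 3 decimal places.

Mean ȳ = (15.0 + 0.2 + 6.4 − 3.7 + 14.5 − 7.9 + 19.6 − 20.5)/8 = 2.9500
Numerator Σ_{t=1}^{7}(y_t−ȳ)(y_{t+1}−ȳ) = -838.7875
Denominator Σ(y_t−ȳ)² = 1287.1400
r_1 = -838.7875 / 1287.1400 = -0.652

-0.652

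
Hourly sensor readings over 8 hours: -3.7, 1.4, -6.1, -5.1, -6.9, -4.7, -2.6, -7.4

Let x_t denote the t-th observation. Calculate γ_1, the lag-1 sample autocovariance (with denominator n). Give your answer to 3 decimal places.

-1.010

Mean x̄ = (-3.7 + 1.4 − 6.1 − 5.1 − 6.9 − 4.7 − 2.6 − 7.4)/8 = -4.3875
Σ_{t=1}^{7}(x_t−x̄)(x_{t+1}−x̄) = -8.0802
γ_1 = -8.0802 / 8 = -1.010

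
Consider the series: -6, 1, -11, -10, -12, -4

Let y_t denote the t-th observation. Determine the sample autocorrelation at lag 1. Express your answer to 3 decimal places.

Mean ȳ = (-6 + 1 − 11 − 10 − 12 − 4)/6 = -7.0000
Deviations from mean: 1.0000, 8.0000, -4.0000, -3.0000, -5.0000, 3.0000
Σ(y_t−ȳ)(y_{t+1}−ȳ) = (8.0000) + (-32.0000) + (12.0000) + (15.0000) + (-15.0000) = -12.0000
Denominator Σ(y_t−ȳ)² = 124.0000
r_1 = -12.0000 / 124.0000 = -0.097

-0.097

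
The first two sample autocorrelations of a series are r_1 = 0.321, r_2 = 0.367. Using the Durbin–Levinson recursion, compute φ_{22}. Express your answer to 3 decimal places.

φ_{22} = (r_2 − r_1²) / (1 − r_1²)
r_1² = (0.321)² = 0.103041
Numerator = 0.367 − 0.1030 = 0.2640; denominator = 1 − 0.1030 = 0.8970
φ_{22} = 0.2640 / 0.8970 = 0.294

0.294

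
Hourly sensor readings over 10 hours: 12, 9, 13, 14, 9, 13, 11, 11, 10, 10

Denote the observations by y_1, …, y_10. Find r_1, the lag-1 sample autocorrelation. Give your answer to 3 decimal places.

-0.342

Mean ȳ = (12 + 9 + 13 + 14 + 9 + 13 + 11 + 11 + 10 + 10)/10 = 11.2000
Numerator Σ_{t=1}^{9}(y_t−ȳ)(y_{t+1}−ȳ) = -9.4400
Denominator Σ(y_t−ȳ)² = 27.6000
r_1 = -9.4400 / 27.6000 = -0.342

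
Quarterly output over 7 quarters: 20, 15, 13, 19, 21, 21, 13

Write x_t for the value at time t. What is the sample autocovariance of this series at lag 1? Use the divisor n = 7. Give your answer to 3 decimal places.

Mean x̄ = (20 + 15 + 13 + 19 + 21 + 21 + 13)/7 = 17.4286
Σ_{t=1}^{6}(x_t−x̄)(x_{t+1}−x̄) = 0.1020
γ_1 = 0.1020 / 7 = 0.015

0.015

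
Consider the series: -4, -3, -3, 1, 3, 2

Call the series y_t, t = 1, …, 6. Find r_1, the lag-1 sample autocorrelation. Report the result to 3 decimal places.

0.556

Mean ȳ = (-4 − 3 − 3 + 1 + 3 + 2)/6 = -0.6667
Σ(y_t−ȳ)(y_{t+1}−ȳ) = (7.7778) + (5.4444) + (-3.8889) + (6.1111) + (9.7778) = 25.2222
Denominator Σ(y_t−ȳ)² = 45.3333
r_1 = 25.2222 / 45.3333 = 0.556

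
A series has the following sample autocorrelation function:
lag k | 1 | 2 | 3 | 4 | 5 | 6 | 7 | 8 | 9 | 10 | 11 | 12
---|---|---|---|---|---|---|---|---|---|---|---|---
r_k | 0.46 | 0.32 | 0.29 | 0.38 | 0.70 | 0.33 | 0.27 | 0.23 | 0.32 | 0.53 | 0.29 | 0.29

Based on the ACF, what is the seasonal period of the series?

The largest autocorrelation is r_5 = 0.70, with a weaker echo at lag 10 (0.53); the remaining lags stay at or below 0.46. The elevated value at lag 1 (0.46), dropping to 0.32 at lag 2, reflects decaying short-term dependence rather than seasonality.
The dominant spike at lag 5 indicates a seasonal period of 5.

5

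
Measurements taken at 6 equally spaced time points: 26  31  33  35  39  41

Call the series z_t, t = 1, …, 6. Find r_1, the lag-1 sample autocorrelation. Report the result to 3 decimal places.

Mean z̄ = (26 + 31 + 33 + 35 + 39 + 41)/6 = 34.1667
Deviations from mean: -8.1667, -3.1667, -1.1667, 0.8333, 4.8333, 6.8333
Σ(z_t−z̄)(z_{t+1}−z̄) = (25.8611) + (3.6944) + (-0.9722) + (4.0278) + (33.0278) = 65.6389
Denominator Σ(z_t−z̄)² = 148.8333
r_1 = 65.6389 / 148.8333 = 0.441

0.441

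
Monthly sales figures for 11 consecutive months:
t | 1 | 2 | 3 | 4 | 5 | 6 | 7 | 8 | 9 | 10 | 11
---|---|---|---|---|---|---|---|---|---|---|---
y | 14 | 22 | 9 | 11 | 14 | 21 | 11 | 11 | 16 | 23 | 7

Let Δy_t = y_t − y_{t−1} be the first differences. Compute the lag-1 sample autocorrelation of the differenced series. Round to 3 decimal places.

First differences Δy: 8, -13, 2, 3, 7, -10, 0, 5, 7, -16
Mean of differences = -0.7000
Numerator Σ(Δy_t−Δȳ)(Δy_{t+1}−Δȳ) = -249.7900
Denominator Σ(Δy_t−Δȳ)² = 720.1000
r_1(Δy) = -249.7900 / 720.1000 = -0.347

-0.347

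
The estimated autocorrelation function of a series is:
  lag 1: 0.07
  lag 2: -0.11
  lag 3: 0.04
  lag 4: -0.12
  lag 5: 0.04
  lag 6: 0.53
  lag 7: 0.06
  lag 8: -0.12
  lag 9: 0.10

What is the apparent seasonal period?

6

The largest autocorrelation is r_6 = 0.53; the remaining lags stay at or below 0.10.
The dominant spike at lag 6 indicates a seasonal period of 6.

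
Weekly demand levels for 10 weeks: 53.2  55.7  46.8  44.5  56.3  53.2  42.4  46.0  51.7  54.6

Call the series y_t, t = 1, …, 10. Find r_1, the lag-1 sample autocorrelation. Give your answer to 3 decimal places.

Mean ȳ = (53.2 + 55.7 + 46.8 + 44.5 + 56.3 + 53.2 + 42.4 + 46.0 + 51.7 + 54.6)/10 = 50.4400
Numerator Σ_{t=1}^{9}(y_t−ȳ)(y_{t+1}−ȳ) = 11.5124
Denominator Σ(y_t−ȳ)² = 229.0240
r_1 = 11.5124 / 229.0240 = 0.050

0.050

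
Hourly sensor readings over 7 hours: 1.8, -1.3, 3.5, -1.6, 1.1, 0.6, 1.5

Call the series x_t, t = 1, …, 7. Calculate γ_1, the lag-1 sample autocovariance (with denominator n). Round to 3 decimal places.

-2.167

Mean x̄ = (1.8 − 1.3 + 3.5 − 1.6 + 1.1 + 0.6 + 1.5)/7 = 0.8000
Σ_{t=1}^{6}(x_t−x̄)(x_{t+1}−x̄) = -15.1700
γ_1 = -15.1700 / 7 = -2.167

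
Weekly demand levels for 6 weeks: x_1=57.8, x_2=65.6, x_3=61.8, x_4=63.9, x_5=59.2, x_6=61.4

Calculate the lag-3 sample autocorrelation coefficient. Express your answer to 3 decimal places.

-0.442

Mean x̄ = (57.8 + 65.6 + 61.8 + 63.9 + 59.2 + 61.4)/6 = 61.6167
Numerator Σ_{t=1}^{3}(x_t−x̄)(x_{t+3}−x̄) = -18.3808
Denominator Σ(x_t−x̄)² = 41.5683
r_3 = -18.3808 / 41.5683 = -0.442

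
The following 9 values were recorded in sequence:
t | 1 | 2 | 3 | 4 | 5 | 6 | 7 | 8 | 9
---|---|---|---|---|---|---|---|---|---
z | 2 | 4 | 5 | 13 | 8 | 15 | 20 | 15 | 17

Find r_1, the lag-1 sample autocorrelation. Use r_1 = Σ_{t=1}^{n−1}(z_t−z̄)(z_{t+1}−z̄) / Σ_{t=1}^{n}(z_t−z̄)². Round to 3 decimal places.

0.521

Mean z̄ = (2 + 4 + 5 + 13 + 8 + 15 + 20 + 15 + 17)/9 = 11.0000
Numerator Σ_{t=1}^{8}(z_t−z̄)(z_{t+1}−z̄) = 171.0000
Denominator Σ(z_t−z̄)² = 328.0000
r_1 = 171.0000 / 328.0000 = 0.521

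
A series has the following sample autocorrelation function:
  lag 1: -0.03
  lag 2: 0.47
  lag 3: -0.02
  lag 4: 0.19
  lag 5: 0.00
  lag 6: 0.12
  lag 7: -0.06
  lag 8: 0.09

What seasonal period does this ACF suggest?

The largest autocorrelation is r_2 = 0.47, with a weaker echo at lag 4 (0.19); the remaining lags stay at or below 0.12.
The dominant spike at lag 2 indicates a seasonal period of 2.

2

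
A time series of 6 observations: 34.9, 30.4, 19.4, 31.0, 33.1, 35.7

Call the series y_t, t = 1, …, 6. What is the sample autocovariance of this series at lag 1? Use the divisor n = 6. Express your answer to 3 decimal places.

1.984

Mean ȳ = (34.9 + 30.4 + 19.4 + 31.0 + 33.1 + 35.7)/6 = 30.7500
Deviations: 4.1500, -0.3500, -11.3500, 0.2500, 2.3500, 4.9500
Σ_{t=1}^{5}(y_t−ȳ)(y_{t+1}−ȳ) = 11.9025
γ_1 = 11.9025 / 6 = 1.984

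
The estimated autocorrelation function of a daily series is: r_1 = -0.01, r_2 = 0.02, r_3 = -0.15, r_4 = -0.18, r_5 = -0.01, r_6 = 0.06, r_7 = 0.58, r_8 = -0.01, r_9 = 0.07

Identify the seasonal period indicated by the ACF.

The largest autocorrelation is r_7 = 0.58; the remaining lags stay at or below 0.07.
The dominant spike at lag 7 indicates a seasonal period of 7.

7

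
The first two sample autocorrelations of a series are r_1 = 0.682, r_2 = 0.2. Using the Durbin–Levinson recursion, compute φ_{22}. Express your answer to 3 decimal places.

-0.496

φ_{22} = (r_2 − r_1²) / (1 − r_1²)
r_1² = (0.682)² = 0.465124
Numerator = 0.2 − 0.4651 = -0.2651; denominator = 1 − 0.4651 = 0.5349
φ_{22} = -0.2651 / 0.5349 = -0.496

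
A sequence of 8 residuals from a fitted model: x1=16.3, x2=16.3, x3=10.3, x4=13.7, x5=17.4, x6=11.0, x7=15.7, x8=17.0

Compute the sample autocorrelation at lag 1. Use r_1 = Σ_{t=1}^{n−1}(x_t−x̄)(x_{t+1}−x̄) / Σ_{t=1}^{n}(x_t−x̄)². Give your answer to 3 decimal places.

-0.268

Mean x̄ = (16.3 + 16.3 + 10.3 + 13.7 + 17.4 + 11.0 + 15.7 + 17.0)/8 = 14.7125
Deviations from mean: 1.5875, 1.5875, -4.4125, -1.0125, 2.6875, -3.7125, 0.9875, 2.2875
Numerator Σ_{t=1}^{7}(x_t−x̄)(x_{t+1}−x̄) = -14.1227
Denominator Σ(x_t−x̄)² = 52.7488
r_1 = -14.1227 / 52.7488 = -0.268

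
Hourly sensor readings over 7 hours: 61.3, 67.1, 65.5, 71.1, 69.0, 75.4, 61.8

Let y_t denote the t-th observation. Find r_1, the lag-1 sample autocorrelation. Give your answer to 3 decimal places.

Mean ȳ = (61.3 + 67.1 + 65.5 + 71.1 + 69.0 + 75.4 + 61.8)/7 = 67.3143
Deviations from mean: -6.0143, -0.2143, -1.8143, 3.7857, 1.6857, 8.0857, -5.5143
Numerator Σ_{t=1}^{6}(y_t−ȳ)(y_{t+1}−ȳ) = -29.7659
Denominator Σ(y_t−ȳ)² = 152.4686
r_1 = -29.7659 / 152.4686 = -0.195

-0.195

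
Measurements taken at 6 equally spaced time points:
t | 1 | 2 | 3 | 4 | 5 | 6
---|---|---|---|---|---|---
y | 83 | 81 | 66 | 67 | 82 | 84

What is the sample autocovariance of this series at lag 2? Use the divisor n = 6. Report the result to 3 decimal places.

Mean ȳ = (83 + 81 + 66 + 67 + 82 + 84)/6 = 77.1667
Σ_{t=1}^{4}(y_t−ȳ)(y_{t+2}−ȳ) = -227.5556
γ_2 = -227.5556 / 6 = -37.926

-37.926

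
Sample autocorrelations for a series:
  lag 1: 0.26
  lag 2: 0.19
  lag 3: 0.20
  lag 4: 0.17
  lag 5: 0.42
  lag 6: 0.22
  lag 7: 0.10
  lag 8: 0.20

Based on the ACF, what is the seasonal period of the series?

5

The largest autocorrelation is r_5 = 0.42; the remaining lags stay at or below 0.26. The elevated value at lag 1 (0.26), dropping to 0.19 at lag 2, reflects decaying short-term dependence rather than seasonality.
The dominant spike at lag 5 indicates a seasonal period of 5.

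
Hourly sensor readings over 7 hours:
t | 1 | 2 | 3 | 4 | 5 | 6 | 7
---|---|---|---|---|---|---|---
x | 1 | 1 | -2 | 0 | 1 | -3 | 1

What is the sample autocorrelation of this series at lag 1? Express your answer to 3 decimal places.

Mean x̄ = (1 + 1 − 2 + 0 + 1 − 3 + 1)/7 = -0.1429
Deviations from mean: 1.1429, 1.1429, -1.8571, 0.1429, 1.1429, -2.8571, 1.1429
Σ(x_t−x̄)(x_{t+1}−x̄) = (1.3061) + (-2.1224) + (-0.2653) + (0.1633) + (-3.2653) + (-3.2653) = -7.4490
Denominator Σ(x_t−x̄)² = 16.8571
r_1 = -7.4490 / 16.8571 = -0.442

-0.442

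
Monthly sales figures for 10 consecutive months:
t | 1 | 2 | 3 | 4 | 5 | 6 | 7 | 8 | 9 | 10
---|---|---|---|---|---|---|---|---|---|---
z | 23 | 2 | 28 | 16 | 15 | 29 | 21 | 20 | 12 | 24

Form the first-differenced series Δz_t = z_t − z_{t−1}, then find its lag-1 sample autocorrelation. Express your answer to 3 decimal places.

First differences Δz: -21, 26, -12, -1, 14, -8, -1, -8, 12
Mean of differences = 0.1111
Numerator Σ(Δz_t−Δz̄)(Δz_{t+1}−Δz̄) = -1053.1235
Denominator Σ(Δz_t−Δz̄)² = 1730.8889
r_1(Δz) = -1053.1235 / 1730.8889 = -0.608

-0.608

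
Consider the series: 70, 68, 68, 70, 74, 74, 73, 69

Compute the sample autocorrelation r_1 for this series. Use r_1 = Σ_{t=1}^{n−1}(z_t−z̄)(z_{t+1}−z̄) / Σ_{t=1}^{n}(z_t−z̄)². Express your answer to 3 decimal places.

Mean z̄ = (70 + 68 + 68 + 70 + 74 + 74 + 73 + 69)/8 = 70.7500
Deviations from mean: -0.7500, -2.7500, -2.7500, -0.7500, 3.2500, 3.2500, 2.2500, -1.7500
Σ(z_t−z̄)(z_{t+1}−z̄) = (2.0625) + (7.5625) + (2.0625) + (-2.4375) + (10.5625) + (7.3125) + (-3.9375) = 23.1875
Denominator Σ(z_t−z̄)² = 45.5000
r_1 = 23.1875 / 45.5000 = 0.510

0.510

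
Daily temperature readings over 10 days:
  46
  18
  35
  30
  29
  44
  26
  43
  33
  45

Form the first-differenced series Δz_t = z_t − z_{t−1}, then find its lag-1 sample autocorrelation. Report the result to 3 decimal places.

-0.658

First differences Δz: -28, 17, -5, -1, 15, -18, 17, -10, 12
Mean of differences = -0.1111
Numerator Σ(Δz_t−Δz̄)(Δz_{t+1}−Δz̄) = -1435.3457
Denominator Σ(Δz_t−Δz̄)² = 2180.8889
r_1(Δz) = -1435.3457 / 2180.8889 = -0.658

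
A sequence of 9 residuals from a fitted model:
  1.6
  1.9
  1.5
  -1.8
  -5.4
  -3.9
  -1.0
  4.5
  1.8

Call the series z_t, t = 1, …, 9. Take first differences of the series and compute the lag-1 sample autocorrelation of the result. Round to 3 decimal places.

0.181

First differences Δz: 0.3, -0.4, -3.3, -3.6, 1.5, 2.9, 5.5, -2.7
Mean of differences = 0.0250
Numerator Σ(Δz_t−Δz̄)(Δz_{t+1}−Δz̄) = 13.0644
Denominator Σ(Δz_t−Δz̄)² = 72.2950
r_1(Δz) = 13.0644 / 72.2950 = 0.181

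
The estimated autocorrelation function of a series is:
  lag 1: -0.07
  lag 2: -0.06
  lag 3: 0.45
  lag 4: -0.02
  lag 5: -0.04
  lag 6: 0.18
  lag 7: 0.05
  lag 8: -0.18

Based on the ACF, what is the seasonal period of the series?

3

The largest autocorrelation is r_3 = 0.45, with a weaker echo at lag 6 (0.18); the remaining lags stay at or below 0.05.
The dominant spike at lag 3 indicates a seasonal period of 3.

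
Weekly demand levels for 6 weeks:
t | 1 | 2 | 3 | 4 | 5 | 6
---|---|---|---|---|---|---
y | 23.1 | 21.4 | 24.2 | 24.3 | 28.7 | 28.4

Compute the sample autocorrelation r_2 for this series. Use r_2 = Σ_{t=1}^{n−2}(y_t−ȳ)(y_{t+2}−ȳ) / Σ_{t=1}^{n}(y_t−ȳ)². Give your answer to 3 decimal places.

Mean ȳ = (23.1 + 21.4 + 24.2 + 24.3 + 28.7 + 28.4)/6 = 25.0167
Deviations from mean: -1.9167, -3.6167, -0.8167, -0.7167, 3.6833, 3.3833
Σ(y_t−ȳ)(y_{t+2}−ȳ) = (1.5653) + (2.5919) + (-3.0081) + (-2.4247) = -1.2756
Denominator Σ(y_t−ȳ)² = 42.9483
r_2 = -1.2756 / 42.9483 = -0.030

-0.030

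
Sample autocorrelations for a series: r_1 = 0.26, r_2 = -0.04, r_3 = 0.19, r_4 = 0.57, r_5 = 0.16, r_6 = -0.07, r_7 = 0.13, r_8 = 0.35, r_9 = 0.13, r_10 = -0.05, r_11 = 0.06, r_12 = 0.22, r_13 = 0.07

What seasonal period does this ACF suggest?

The largest autocorrelation is r_4 = 0.57, with a weaker echo at lag 8 (0.35); the remaining lags stay at or below 0.26.
The dominant spike at lag 4 indicates a seasonal period of 4.

4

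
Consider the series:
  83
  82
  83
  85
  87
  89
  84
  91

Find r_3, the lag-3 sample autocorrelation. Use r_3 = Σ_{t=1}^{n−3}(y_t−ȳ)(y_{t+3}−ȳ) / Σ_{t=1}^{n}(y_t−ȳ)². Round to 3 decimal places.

-0.052

Mean ȳ = (83 + 82 + 83 + 85 + 87 + 89 + 84 + 91)/8 = 85.5000
Deviations from mean: -2.5000, -3.5000, -2.5000, -0.5000, 1.5000, 3.5000, -1.5000, 5.5000
Numerator Σ_{t=1}^{5}(y_t−ȳ)(y_{t+3}−ȳ) = -3.7500
Denominator Σ(y_t−ȳ)² = 72.0000
r_3 = -3.7500 / 72.0000 = -0.052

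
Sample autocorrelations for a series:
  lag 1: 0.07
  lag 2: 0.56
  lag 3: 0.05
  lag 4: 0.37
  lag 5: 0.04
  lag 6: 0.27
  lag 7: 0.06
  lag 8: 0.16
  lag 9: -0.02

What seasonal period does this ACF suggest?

The largest autocorrelation is r_2 = 0.56, with weaker echoes at lags 4 (0.37), 6 (0.27) and 8 (0.16); the remaining lags stay at or below 0.07.
The dominant spike at lag 2 indicates a seasonal period of 2.

2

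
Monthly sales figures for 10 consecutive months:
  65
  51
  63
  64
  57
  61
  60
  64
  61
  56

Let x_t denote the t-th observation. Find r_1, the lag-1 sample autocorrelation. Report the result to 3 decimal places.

-0.433

Mean x̄ = (65 + 51 + 63 + 64 + 57 + 61 + 60 + 64 + 61 + 56)/10 = 60.2000
Numerator Σ_{t=1}^{9}(x_t−x̄)(x_{t+1}−x̄) = -75.2400
Denominator Σ(x_t−x̄)² = 173.6000
r_1 = -75.2400 / 173.6000 = -0.433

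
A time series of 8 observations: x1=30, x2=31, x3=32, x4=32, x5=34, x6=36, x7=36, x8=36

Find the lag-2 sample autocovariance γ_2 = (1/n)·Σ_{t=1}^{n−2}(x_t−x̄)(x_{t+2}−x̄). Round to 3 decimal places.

1.496

Mean x̄ = (30 + 31 + 32 + 32 + 34 + 36 + 36 + 36)/8 = 33.3750
Σ_{t=1}^{6}(x_t−x̄)(x_{t+2}−x̄) = 11.9688
γ_2 = 11.9688 / 8 = 1.496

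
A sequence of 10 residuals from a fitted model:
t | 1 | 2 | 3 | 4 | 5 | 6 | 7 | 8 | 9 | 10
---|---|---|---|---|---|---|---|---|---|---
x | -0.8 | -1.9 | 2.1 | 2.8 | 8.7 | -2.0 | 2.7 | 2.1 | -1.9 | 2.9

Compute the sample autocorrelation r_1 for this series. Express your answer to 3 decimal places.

Mean x̄ = (-0.8 − 1.9 + 2.1 + 2.8 + 8.7 − 2.0 + 2.7 + 2.1 − 1.9 + 2.9)/10 = 1.4700
Numerator Σ_{t=1}^{9}(x_t−x̄)(x_{t+1}−x̄) = -19.5429
Denominator Σ(x_t−x̄)² = 98.3010
r_1 = -19.5429 / 98.3010 = -0.199

-0.199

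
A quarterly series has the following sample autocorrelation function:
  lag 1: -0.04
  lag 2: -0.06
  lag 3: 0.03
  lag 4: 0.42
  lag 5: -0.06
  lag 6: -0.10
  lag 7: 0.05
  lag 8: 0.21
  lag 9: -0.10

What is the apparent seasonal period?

The largest autocorrelation is r_4 = 0.42, with a weaker echo at lag 8 (0.21); the remaining lags stay at or below 0.05.
The dominant spike at lag 4 indicates a seasonal period of 4.

4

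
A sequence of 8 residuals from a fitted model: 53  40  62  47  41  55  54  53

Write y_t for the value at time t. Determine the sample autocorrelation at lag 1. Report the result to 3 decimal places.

-0.441

Mean ȳ = (53 + 40 + 62 + 47 + 41 + 55 + 54 + 53)/8 = 50.6250
Σ(y_t−ȳ)(y_{t+1}−ȳ) = (-25.2344) + (-120.8594) + (-41.2344) + (34.8906) + (-42.1094) + (14.7656) + (8.0156) = -171.7656
Denominator Σ(y_t−ȳ)² = 389.8750
r_1 = -171.7656 / 389.8750 = -0.441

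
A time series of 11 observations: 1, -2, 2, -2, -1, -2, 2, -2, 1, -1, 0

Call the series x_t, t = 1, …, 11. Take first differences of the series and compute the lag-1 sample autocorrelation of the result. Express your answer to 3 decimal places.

-0.820

First differences Δx: -3, 4, -4, 1, -1, 4, -4, 3, -2, 1
Mean of differences = -0.1000
Numerator Σ(Δx_t−Δx̄)(Δx_{t+1}−Δx̄) = -72.9100
Denominator Σ(Δx_t−Δx̄)² = 88.9000
r_1(Δx) = -72.9100 / 88.9000 = -0.820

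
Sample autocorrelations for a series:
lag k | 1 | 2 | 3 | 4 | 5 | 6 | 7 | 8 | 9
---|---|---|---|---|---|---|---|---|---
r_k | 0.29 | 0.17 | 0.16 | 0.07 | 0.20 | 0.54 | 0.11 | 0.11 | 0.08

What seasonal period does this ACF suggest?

The largest autocorrelation is r_6 = 0.54; the remaining lags stay at or below 0.29. The elevated value at lag 1 (0.29), dropping to 0.17 at lag 2, reflects decaying short-term dependence rather than seasonality.
The dominant spike at lag 6 indicates a seasonal period of 6.

6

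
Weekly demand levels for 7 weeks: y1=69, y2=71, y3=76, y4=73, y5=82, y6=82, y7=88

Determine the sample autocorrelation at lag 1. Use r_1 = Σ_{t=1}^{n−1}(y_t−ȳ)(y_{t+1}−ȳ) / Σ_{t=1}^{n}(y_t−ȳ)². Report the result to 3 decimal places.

0.411

Mean ȳ = (69 + 71 + 76 + 73 + 82 + 82 + 88)/7 = 77.2857
Deviations from mean: -8.2857, -6.2857, -1.2857, -4.2857, 4.7143, 4.7143, 10.7143
Numerator Σ_{t=1}^{6}(y_t−ȳ)(y_{t+1}−ȳ) = 118.2041
Denominator Σ(y_t−ȳ)² = 287.4286
r_1 = 118.2041 / 287.4286 = 0.411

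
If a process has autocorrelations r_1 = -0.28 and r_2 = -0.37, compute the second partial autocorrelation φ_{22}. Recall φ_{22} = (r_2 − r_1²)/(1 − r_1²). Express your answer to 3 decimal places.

-0.487

φ_{22} = (r_2 − r_1²) / (1 − r_1²)
r_1² = (-0.28)² = 0.0784
Numerator = -0.37 − 0.0784 = -0.4484; denominator = 1 − 0.0784 = 0.9216
φ_{22} = -0.4484 / 0.9216 = -0.487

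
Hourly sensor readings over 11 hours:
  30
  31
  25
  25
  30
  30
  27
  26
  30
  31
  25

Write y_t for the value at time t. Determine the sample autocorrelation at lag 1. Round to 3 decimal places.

Mean ȳ = (30 + 31 + 25 + 25 + 30 + 30 + 27 + 26 + 30 + 31 + 25)/11 = 28.1818
Numerator Σ_{t=1}^{10}(y_t−ȳ)(y_{t+1}−ȳ) = -3.5785
Denominator Σ(y_t−ȳ)² = 65.6364
r_1 = -3.5785 / 65.6364 = -0.055

-0.055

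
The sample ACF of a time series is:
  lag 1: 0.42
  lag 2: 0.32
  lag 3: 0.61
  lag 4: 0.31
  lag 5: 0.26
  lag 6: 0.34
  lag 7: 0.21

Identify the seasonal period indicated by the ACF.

The largest autocorrelation is r_3 = 0.61; the remaining lags stay at or below 0.42. The elevated value at lag 1 (0.42), dropping to 0.32 at lag 2, reflects decaying short-term dependence rather than seasonality.
The dominant spike at lag 3 indicates a seasonal period of 3.

3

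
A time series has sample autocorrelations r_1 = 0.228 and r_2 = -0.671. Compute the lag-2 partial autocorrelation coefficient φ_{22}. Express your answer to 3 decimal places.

-0.763

φ_{22} = (r_2 − r_1²) / (1 − r_1²)
r_1² = (0.228)² = 0.051984
Numerator = -0.671 − 0.0520 = -0.7230; denominator = 1 − 0.0520 = 0.9480
φ_{22} = -0.7230 / 0.9480 = -0.763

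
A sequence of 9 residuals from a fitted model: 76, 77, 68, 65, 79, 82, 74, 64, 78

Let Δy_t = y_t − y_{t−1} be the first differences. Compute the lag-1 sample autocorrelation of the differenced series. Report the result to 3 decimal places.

-0.096

First differences Δy: 1, -9, -3, 14, 3, -8, -10, 14
Mean of differences = 0.2500
Numerator Σ(Δy_t−Δȳ)(Δy_{t+1}−Δȳ) = -62.8125
Denominator Σ(Δy_t−Δȳ)² = 655.5000
r_1(Δy) = -62.8125 / 655.5000 = -0.096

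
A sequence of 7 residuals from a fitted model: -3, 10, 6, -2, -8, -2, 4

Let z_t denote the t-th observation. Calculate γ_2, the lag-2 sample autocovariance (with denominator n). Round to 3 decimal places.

-16.023

Mean z̄ = (-3 + 10 + 6 − 2 − 8 − 2 + 4)/7 = 0.7143
Σ_{t=1}^{5}(z_t−z̄)(z_{t+2}−z̄) = -112.1633
γ_2 = -112.1633 / 7 = -16.023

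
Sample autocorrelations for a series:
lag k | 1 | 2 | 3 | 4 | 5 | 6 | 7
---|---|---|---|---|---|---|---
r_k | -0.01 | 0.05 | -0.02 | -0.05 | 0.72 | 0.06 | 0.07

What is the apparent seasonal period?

5

The largest autocorrelation is r_5 = 0.72; the remaining lags stay at or below 0.07.
The dominant spike at lag 5 indicates a seasonal period of 5.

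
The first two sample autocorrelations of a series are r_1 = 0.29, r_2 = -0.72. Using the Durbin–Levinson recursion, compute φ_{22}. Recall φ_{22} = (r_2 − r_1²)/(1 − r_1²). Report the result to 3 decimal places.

φ_{22} = (r_2 − r_1²) / (1 − r_1²)
r_1² = (0.29)² = 0.0841
Numerator = -0.72 − 0.0841 = -0.8041; denominator = 1 − 0.0841 = 0.9159
φ_{22} = -0.8041 / 0.9159 = -0.878

-0.878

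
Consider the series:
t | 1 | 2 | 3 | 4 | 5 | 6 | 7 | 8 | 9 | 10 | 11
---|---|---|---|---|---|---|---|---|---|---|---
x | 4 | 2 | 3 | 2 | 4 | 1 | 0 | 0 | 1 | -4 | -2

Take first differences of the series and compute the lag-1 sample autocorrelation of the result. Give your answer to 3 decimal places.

-0.581

First differences Δx: -2, 1, -1, 2, -3, -1, 0, 1, -5, 2
Mean of differences = -0.6000
Numerator Σ(Δx_t−Δx̄)(Δx_{t+1}−Δx̄) = -26.9600
Denominator Σ(Δx_t−Δx̄)² = 46.4000
r_1(Δx) = -26.9600 / 46.4000 = -0.581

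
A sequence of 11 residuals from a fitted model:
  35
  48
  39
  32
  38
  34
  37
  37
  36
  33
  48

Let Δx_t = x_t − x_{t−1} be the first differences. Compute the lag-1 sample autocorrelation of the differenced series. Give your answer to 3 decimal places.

-0.270

First differences Δx: 13, -9, -7, 6, -4, 3, 0, -1, -3, 15
Mean of differences = 1.3000
Numerator Σ(Δx_t−Δx̄)(Δx_{t+1}−Δx̄) = -156.1900
Denominator Σ(Δx_t−Δx̄)² = 578.1000
r_1(Δx) = -156.1900 / 578.1000 = -0.270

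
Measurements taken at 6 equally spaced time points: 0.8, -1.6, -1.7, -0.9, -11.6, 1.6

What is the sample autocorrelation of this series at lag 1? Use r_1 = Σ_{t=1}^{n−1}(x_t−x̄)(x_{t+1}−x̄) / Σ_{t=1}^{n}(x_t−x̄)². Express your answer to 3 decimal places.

Mean x̄ = (0.8 − 1.6 − 1.7 − 0.9 − 11.6 + 1.6)/6 = -2.2333
Numerator Σ_{t=1}^{5}(x_t−x̄)(x_{t+1}−x̄) = -45.4244
Denominator Σ(x_t−x̄)² = 114.0933
r_1 = -45.4244 / 114.0933 = -0.398

-0.398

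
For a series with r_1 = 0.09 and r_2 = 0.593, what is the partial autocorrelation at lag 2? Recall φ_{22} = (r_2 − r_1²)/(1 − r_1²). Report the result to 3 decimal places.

φ_{22} = (r_2 − r_1²) / (1 − r_1²)
r_1² = (0.09)² = 0.0081
Numerator = 0.593 − 0.0081 = 0.5849; denominator = 1 − 0.0081 = 0.9919
φ_{22} = 0.5849 / 0.9919 = 0.590

0.590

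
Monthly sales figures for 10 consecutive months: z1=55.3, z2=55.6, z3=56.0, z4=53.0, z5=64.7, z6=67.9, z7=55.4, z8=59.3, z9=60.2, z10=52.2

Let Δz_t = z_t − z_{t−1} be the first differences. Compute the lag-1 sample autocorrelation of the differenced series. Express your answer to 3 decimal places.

-0.229

First differences Δz: 0.3, 0.4, -3.0, 11.7, 3.2, -12.5, 3.9, 0.9, -8.0
Mean of differences = -0.3444
Numerator Σ(Δz_t−Δz̄)(Δz_{t+1}−Δz̄) = -89.7142
Denominator Σ(Δz_t−Δz̄)² = 391.5822
r_1(Δz) = -89.7142 / 391.5822 = -0.229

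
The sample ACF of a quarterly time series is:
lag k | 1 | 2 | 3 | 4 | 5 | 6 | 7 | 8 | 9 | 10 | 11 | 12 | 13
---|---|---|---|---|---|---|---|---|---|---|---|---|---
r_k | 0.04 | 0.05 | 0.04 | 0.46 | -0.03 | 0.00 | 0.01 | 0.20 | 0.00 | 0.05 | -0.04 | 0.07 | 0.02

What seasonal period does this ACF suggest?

The largest autocorrelation is r_4 = 0.46, with a weaker echo at lag 8 (0.20); the remaining lags stay at or below 0.07.
The dominant spike at lag 4 indicates a seasonal period of 4.

4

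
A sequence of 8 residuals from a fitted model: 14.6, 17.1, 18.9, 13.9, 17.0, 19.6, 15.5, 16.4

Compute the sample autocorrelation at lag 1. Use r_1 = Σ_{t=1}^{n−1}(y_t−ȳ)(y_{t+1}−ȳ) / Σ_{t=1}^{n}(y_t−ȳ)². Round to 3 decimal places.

-0.333

Mean ȳ = (14.6 + 17.1 + 18.9 + 13.9 + 17.0 + 19.6 + 15.5 + 16.4)/8 = 16.6250
Σ(y_t−ȳ)(y_{t+1}−ȳ) = (-0.9619) + (1.0806) + (-6.1994) + (-1.0219) + (1.1156) + (-3.3469) + (0.2531) = -9.0806
Denominator Σ(y_t−ȳ)² = 27.2350
r_1 = -9.0806 / 27.2350 = -0.333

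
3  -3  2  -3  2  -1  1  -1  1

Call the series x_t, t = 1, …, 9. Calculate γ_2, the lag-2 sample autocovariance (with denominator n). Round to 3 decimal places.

Mean x̄ = (3 − 3 + 2 − 3 + 2 − 1 + 1 − 1 + 1)/9 = 0.1111
Σ_{t=1}^{7}(x_t−x̄)(x_{t+2}−x̄) = 25.8642
γ_2 = 25.8642 / 9 = 2.874

2.874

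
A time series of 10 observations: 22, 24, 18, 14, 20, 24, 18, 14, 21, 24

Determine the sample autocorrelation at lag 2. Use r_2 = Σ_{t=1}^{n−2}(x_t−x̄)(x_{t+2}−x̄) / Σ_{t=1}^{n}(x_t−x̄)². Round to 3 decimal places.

Mean x̄ = (22 + 24 + 18 + 14 + 20 + 24 + 18 + 14 + 21 + 24)/10 = 19.9000
Numerator Σ_{t=1}^{8}(x_t−x̄)(x_{t+2}−x̄) = -103.2200
Denominator Σ(x_t−x̄)² = 132.9000
r_2 = -103.2200 / 132.9000 = -0.777

-0.777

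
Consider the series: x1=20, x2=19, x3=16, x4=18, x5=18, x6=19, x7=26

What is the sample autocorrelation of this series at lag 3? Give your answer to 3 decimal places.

-0.136

Mean x̄ = (20 + 19 + 16 + 18 + 18 + 19 + 26)/7 = 19.4286
Deviations from mean: 0.5714, -0.4286, -3.4286, -1.4286, -1.4286, -0.4286, 6.5714
Numerator Σ_{t=1}^{4}(x_t−x̄)(x_{t+3}−x̄) = -8.1224
Denominator Σ(x_t−x̄)² = 59.7143
r_3 = -8.1224 / 59.7143 = -0.136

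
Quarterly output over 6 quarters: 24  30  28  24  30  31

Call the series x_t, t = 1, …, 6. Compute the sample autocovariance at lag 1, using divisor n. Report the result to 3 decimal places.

-1.671

Mean x̄ = (24 + 30 + 28 + 24 + 30 + 31)/6 = 27.8333
Deviations: -3.8333, 2.1667, 0.1667, -3.8333, 2.1667, 3.1667
Σ_{t=1}^{5}(x_t−x̄)(x_{t+1}−x̄) = -10.0278
γ_1 = -10.0278 / 6 = -1.671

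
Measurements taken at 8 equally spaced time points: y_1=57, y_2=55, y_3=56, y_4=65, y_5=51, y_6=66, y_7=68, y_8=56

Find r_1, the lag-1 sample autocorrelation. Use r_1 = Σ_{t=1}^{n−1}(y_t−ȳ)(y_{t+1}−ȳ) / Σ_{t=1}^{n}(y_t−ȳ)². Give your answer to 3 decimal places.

Mean ȳ = (57 + 55 + 56 + 65 + 51 + 66 + 68 + 56)/8 = 59.2500
Deviations from mean: -2.2500, -4.2500, -3.2500, 5.7500, -8.2500, 6.7500, 8.7500, -3.2500
Numerator Σ_{t=1}^{7}(y_t−ȳ)(y_{t+1}−ȳ) = -67.8125
Denominator Σ(y_t−ȳ)² = 267.5000
r_1 = -67.8125 / 267.5000 = -0.254

-0.254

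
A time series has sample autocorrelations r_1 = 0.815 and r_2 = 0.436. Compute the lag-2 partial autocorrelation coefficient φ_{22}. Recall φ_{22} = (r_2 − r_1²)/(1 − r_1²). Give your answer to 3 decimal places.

φ_{22} = (r_2 − r_1²) / (1 − r_1²)
r_1² = (0.815)² = 0.664225
Numerator = 0.436 − 0.6642 = -0.2282; denominator = 1 − 0.6642 = 0.3358
φ_{22} = -0.2282 / 0.3358 = -0.680

-0.680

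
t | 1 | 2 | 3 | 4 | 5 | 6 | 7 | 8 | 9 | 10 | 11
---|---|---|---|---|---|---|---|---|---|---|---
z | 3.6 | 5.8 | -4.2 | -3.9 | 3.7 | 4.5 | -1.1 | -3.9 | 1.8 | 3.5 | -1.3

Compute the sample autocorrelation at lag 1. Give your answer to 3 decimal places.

0.027

Mean z̄ = (3.6 + 5.8 − 4.2 − 3.9 + 3.7 + 4.5 − 1.1 − 3.9 + 1.8 + 3.5 − 1.3)/11 = 0.7727
Numerator Σ_{t=1}^{10}(z_t−z̄)(z_{t+1}−z̄) = 3.8020
Denominator Σ(z_t−z̄)² = 140.4218
r_1 = 3.8020 / 140.4218 = 0.027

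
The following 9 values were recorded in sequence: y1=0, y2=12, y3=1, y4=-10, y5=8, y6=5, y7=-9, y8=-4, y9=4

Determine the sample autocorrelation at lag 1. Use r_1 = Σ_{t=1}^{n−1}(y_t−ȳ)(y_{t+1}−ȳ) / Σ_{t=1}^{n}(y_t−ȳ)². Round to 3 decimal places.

-0.149

Mean ȳ = (0 + 12 + 1 − 10 + 8 + 5 − 9 − 4 + 4)/9 = 0.7778
Numerator Σ_{t=1}^{8}(y_t−ȳ)(y_{t+1}−ȳ) = -65.9383
Denominator Σ(y_t−ȳ)² = 441.5556
r_1 = -65.9383 / 441.5556 = -0.149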